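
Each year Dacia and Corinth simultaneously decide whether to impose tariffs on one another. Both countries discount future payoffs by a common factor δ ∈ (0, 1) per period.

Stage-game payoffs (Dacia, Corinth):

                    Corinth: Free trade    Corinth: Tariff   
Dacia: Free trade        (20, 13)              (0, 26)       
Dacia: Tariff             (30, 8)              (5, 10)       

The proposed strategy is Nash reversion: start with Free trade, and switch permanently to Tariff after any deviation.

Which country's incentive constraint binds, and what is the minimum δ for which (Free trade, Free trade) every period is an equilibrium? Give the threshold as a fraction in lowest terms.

Corinth; δ ≥ 13/16

Dacia's threshold: (30−20)/(30−5) = 2/5.
Corinth's threshold: (26−13)/(26−10) = 13/16.
2/5 < 13/16, so Corinth binds and δ* = 13/16.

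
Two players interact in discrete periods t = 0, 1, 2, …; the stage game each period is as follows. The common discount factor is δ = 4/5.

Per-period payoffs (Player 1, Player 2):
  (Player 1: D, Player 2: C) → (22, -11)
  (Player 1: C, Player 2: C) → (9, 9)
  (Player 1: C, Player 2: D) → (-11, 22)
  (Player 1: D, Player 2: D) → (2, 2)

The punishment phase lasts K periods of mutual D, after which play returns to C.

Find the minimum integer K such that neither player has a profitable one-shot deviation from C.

No profitable deviation requires (9−2)(δ+…+δ^K) ≥ 22−9, i.e. δ+…+δ^K ≥ 13/7 ≈ 1.8571.
With δ = 4/5, the partial sums are K=1: 0.8000, K=2: 1.4400, K=3: 1.9520.
K = 3 is the first length at which the sum reaches 1.8571.

3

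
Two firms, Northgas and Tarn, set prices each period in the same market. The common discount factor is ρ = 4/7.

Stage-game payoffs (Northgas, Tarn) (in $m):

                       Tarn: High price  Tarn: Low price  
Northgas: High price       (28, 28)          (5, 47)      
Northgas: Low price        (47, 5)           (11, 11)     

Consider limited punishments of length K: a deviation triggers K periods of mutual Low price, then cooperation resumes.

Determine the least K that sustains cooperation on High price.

4

No profitable deviation requires (28−11)(ρ+…+ρ^K) ≥ 47−28, i.e. ρ+…+ρ^K ≥ 19/17 ≈ 1.1176.
With ρ = 4/7, the partial sums are K=1: 0.5714, K=2: 0.8980, K=3: 1.0845, K=4: 1.1912.
K = 4 is the first length at which the sum reaches 1.1176.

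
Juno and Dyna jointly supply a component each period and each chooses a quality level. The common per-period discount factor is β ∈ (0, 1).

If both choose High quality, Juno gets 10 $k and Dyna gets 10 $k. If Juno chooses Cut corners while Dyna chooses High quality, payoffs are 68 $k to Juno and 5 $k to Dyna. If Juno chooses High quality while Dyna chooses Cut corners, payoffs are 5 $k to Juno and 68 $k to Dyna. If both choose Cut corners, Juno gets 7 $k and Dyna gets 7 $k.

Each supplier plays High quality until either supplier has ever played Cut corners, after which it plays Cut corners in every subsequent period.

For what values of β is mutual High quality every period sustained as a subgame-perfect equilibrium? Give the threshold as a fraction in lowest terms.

58/61

Under grim trigger the critical discount factor is (T−C)/(T−P) with T = 68, C = 10, P = 7.
β* = (68−10)/(68−7) = 58/61.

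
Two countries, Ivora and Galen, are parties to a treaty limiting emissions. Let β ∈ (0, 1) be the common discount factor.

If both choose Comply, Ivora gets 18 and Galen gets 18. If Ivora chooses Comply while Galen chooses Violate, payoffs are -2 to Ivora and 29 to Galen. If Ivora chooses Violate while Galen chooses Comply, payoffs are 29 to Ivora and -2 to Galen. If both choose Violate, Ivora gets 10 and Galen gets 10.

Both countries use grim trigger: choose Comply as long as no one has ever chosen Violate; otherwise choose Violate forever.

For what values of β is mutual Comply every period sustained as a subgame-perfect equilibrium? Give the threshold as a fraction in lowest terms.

Cooperation forever yields 18 each period: 18/(1−β).
Deviating yields 29 once, then 10 forever: 29 + 10β/(1−β).
No profitable deviation requires 18/(1−β) ≥ 29 + 10β/(1−β).
Multiplying by (1−β): 18 ≥ 29(1−β) + 10β = 29 − 19β.
So 19β ≥ 11, i.e. β ≥ 11/19.

11/19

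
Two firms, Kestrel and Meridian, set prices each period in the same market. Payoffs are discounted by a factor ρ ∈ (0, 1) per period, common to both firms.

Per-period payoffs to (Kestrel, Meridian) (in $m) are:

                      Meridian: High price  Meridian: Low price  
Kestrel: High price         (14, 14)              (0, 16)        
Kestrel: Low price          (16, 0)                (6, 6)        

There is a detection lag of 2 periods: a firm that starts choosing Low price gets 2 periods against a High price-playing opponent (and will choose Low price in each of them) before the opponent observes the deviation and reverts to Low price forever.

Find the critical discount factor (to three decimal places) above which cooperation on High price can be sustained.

Deviating for the 2 undetected periods gains 16−14 = 2 per period over cooperation, then loses 14−6 = 8 per period forever once punishment starts.
Gain: 2(1 + ρ + … + ρ^1); loss: 8·ρ^2/(1−ρ).
No profitable deviation ⇔ 2(1−ρ^2) ≤ 8·ρ^2, i.e. ρ^2 ≥ 2/(2+8) = 1/5.
Hence ρ ≥ (1/5)^(1/2) ≈ 0.447.

0.447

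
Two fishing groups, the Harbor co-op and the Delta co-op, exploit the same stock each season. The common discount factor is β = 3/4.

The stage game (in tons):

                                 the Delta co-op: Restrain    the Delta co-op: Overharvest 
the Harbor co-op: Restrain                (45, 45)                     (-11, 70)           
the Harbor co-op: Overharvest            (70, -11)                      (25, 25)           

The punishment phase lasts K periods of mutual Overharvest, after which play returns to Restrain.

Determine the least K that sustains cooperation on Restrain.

2

No profitable deviation requires (45−25)(β+…+β^K) ≥ 70−45, i.e. β+…+β^K ≥ 5/4 ≈ 1.2500.
With β = 3/4, the partial sums are K=1: 0.7500, K=2: 1.3125.
K = 2 is the first length at which the sum reaches 1.2500.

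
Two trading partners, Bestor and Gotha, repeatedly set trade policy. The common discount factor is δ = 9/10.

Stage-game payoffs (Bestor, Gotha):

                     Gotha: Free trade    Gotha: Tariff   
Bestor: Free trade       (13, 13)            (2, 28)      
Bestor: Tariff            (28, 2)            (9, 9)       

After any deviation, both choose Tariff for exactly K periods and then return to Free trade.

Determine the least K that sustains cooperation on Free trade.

6

Need Σ_{k=1}^{K} δ^k ≥ (28−13)/(13−9) = 3.7500 at δ = 9/10.
At K = 5 the sum is 3.6856 < 3.7500; at K = 6 it is 4.2170 ≥ 3.7500.
So the minimum punishment length is K = 6.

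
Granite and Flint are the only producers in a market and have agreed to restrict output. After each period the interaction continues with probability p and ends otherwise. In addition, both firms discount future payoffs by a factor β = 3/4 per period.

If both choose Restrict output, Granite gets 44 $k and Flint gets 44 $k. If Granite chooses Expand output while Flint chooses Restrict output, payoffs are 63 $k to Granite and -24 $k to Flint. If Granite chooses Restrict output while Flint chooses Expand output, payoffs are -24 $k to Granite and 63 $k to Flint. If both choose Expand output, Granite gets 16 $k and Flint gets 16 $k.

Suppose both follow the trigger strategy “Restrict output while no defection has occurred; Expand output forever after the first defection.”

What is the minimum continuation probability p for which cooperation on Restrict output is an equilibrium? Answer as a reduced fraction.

Expected continuation weight on next period's payoff is β·p = 3/4·p, which plays the role of the discount factor.
Cooperation requires 3/4·p ≥ (63−44)/(63−16) = 19/47, hence p ≥ 76/141.

76/141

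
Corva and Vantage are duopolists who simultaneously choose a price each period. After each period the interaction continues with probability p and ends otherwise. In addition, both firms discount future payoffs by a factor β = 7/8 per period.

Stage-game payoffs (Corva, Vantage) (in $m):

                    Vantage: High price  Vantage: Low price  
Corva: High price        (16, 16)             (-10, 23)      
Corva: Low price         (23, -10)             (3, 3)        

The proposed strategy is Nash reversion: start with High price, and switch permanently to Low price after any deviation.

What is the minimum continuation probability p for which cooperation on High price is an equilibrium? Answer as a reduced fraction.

2/5

Expected continuation weight on next period's payoff is β·p = 7/8·p, which plays the role of the discount factor.
Cooperation requires 7/8·p ≥ (23−16)/(23−3) = 7/20, hence p ≥ 2/5.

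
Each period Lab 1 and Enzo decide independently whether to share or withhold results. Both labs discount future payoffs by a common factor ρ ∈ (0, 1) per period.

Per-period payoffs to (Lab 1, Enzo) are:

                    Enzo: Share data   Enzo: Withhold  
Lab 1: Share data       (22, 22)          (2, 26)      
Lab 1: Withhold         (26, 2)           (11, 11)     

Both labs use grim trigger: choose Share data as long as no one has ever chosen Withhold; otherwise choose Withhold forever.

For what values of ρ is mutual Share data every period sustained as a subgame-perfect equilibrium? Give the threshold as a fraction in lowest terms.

Cooperation forever yields 22 each period: 22/(1−ρ).
Deviating yields 26 once, then 11 forever: 26 + 11ρ/(1−ρ).
No profitable deviation requires 22/(1−ρ) ≥ 26 + 11ρ/(1−ρ).
Multiplying by (1−ρ): 22 ≥ 26(1−ρ) + 11ρ = 26 − 15ρ.
So 15ρ ≥ 4, i.e. ρ ≥ 4/15.

4/15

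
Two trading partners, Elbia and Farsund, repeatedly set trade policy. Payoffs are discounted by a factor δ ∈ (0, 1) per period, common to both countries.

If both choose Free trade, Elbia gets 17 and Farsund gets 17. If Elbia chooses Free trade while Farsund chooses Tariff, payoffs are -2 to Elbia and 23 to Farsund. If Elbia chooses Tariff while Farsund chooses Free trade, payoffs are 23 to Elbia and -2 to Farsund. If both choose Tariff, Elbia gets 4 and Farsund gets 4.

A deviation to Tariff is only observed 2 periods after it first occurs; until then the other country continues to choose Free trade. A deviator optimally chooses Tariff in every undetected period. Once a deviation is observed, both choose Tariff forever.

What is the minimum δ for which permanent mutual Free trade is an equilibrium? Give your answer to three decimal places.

0.562

Deviating for the 2 undetected periods gains 23−17 = 6 per period over cooperation, then loses 17−4 = 13 per period forever once punishment starts.
Gain: 6(1 + δ + … + δ^1); loss: 13·δ^2/(1−δ).
No profitable deviation ⇔ 6(1−δ^2) ≤ 13·δ^2, i.e. δ^2 ≥ 6/(6+13) = 6/19.
Hence δ ≥ (6/19)^(1/2) ≈ 0.562.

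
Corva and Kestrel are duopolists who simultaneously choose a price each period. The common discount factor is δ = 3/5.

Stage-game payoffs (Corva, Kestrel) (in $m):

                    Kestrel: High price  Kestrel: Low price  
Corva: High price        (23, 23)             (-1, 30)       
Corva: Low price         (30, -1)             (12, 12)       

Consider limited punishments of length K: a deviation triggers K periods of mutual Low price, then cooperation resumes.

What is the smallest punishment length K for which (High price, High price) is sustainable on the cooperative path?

No profitable deviation requires (23−12)(δ+…+δ^K) ≥ 30−23, i.e. δ+…+δ^K ≥ 7/11 ≈ 0.6364.
With δ = 3/5, the partial sums are K=1: 0.6000, K=2: 0.9600.
K = 2 is the first length at which the sum reaches 0.6364.

2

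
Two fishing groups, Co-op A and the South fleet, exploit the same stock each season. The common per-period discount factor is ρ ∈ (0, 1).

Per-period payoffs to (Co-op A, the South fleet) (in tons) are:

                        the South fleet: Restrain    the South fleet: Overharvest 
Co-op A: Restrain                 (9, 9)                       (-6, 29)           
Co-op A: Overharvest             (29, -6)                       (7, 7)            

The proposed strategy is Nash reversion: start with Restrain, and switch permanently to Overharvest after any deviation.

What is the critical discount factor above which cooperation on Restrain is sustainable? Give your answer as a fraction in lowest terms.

10/11

Under grim trigger the critical discount factor is (T−C)/(T−P) with T = 29, C = 9, P = 7.
ρ* = (29−9)/(29−7) = 20/22 = 10/11.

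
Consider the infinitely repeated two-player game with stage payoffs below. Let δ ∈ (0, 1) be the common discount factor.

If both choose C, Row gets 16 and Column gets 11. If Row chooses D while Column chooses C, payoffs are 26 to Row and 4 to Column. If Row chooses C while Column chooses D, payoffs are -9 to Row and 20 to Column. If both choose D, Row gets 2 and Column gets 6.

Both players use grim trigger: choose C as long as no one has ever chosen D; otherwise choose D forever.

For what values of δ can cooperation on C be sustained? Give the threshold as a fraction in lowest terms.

9/14

For Row: deviation gain 26−16 = 10, per-period punishment loss 16−2 = 14. IC gives δ ≥ 10/24 = 5/12.
For Column: gain 9, loss 5 per period, so δ ≥ 9/14.
The tighter constraint is Column's, so cooperation needs δ ≥ 9/14.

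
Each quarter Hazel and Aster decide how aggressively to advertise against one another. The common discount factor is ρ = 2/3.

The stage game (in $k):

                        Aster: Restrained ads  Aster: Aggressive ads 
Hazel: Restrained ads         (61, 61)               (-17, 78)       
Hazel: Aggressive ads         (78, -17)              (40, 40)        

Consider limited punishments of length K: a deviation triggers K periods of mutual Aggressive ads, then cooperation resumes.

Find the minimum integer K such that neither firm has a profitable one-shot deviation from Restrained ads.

2

Need Σ_{k=1}^{K} ρ^k ≥ (78−61)/(61−40) = 0.8095 at ρ = 2/3.
At K = 1 the sum is 0.6667 < 0.8095; at K = 2 it is 1.1111 ≥ 0.8095.
So the minimum punishment length is K = 2.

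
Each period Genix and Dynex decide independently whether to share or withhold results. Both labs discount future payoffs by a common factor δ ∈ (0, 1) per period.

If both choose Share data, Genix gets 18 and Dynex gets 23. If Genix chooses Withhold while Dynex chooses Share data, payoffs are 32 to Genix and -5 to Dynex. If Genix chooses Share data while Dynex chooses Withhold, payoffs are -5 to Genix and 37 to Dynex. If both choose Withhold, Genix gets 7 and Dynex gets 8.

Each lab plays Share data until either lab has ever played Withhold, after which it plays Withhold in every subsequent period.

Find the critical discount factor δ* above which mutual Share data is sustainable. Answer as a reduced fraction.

14/25

Genix's threshold: (32−18)/(32−7) = 14/25.
Dynex's threshold: (37−23)/(37−8) = 14/29.
14/25 > 14/29, so Genix binds and δ* = 14/25.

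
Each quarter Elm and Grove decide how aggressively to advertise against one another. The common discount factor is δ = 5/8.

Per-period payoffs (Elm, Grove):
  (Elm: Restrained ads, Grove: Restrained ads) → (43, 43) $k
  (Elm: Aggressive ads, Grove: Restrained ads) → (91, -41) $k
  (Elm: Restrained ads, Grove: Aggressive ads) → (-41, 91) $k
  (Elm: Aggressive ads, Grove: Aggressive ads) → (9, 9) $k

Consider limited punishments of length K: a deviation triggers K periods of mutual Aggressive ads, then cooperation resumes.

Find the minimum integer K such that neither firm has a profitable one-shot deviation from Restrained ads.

Need Σ_{k=1}^{K} δ^k ≥ (91−43)/(43−9) = 1.4118 at δ = 5/8.
At K = 3 the sum is 1.2598 < 1.4118; at K = 4 it is 1.4124 ≥ 1.4118.
So the minimum punishment length is K = 4.

4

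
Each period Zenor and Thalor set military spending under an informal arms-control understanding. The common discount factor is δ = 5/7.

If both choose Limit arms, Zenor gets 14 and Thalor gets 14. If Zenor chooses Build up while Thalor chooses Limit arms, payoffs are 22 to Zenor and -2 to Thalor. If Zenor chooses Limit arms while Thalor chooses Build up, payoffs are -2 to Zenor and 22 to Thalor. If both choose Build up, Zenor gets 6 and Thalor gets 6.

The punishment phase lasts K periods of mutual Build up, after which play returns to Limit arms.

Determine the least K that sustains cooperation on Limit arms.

2

No profitable deviation requires (14−6)(δ+…+δ^K) ≥ 22−14, i.e. δ+…+δ^K ≥ 1 ≈ 1.0000.
With δ = 5/7, the partial sums are K=1: 0.7143, K=2: 1.2245.
K = 2 is the first length at which the sum reaches 1.0000.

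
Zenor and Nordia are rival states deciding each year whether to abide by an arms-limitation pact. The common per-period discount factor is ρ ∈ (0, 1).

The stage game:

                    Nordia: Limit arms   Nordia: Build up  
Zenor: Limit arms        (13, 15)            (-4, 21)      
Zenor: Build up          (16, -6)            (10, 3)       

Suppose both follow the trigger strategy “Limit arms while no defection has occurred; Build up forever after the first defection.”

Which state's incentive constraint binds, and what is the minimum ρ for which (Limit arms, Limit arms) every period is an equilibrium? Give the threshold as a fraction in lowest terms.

Zenor; ρ ≥ 1/2

Zenor: cooperation gives 13 each period; deviation gives 16 once then 10 forever.
  13/(1−ρ) ≥ 16 + 10ρ/(1−ρ) ⇒ ρ ≥ 3/6 = 1/2.
Nordia: cooperation gives 15 each period; deviation gives 21 once then 3 forever.
  ρ ≥ 6/18 = 1/3.
Both must hold, so the binding constraint is Zenor's: ρ ≥ 1/2.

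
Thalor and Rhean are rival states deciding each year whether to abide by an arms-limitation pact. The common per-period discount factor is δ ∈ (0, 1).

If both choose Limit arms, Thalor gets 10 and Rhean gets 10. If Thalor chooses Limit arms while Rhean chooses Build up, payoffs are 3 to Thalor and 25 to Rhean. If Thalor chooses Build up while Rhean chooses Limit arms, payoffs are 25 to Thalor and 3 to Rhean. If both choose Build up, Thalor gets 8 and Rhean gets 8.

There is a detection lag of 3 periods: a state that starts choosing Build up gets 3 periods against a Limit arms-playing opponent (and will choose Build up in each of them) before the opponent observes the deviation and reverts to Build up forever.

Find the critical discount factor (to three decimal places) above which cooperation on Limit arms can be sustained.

0.959

Deviating for the 3 undetected periods gains 25−10 = 15 per period over cooperation, then loses 10−8 = 2 per period forever once punishment starts.
Gain: 15(1 + δ + … + δ^2); loss: 2·δ^3/(1−δ).
No profitable deviation ⇔ 15(1−δ^3) ≤ 2·δ^3, i.e. δ^3 ≥ 15/(15+2) = 15/17.
Hence δ ≥ (15/17)^(1/3) ≈ 0.959.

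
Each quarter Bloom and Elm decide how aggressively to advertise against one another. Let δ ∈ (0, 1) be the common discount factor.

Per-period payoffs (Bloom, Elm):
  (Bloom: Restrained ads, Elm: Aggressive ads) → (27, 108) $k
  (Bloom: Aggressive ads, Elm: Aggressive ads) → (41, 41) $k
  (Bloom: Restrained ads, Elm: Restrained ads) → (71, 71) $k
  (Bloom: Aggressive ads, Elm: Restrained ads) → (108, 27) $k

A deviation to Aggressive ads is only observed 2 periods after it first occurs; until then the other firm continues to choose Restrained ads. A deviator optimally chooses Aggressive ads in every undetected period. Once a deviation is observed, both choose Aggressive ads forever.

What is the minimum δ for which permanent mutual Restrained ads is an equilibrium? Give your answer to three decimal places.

0.743

A deviator earns 108 for 2 periods, then 41 forever; cooperating earns 71 forever. Multiplying the IC by (1−δ):
71 ≥ 108(1−δ^2) + 41δ^2, so 67·δ^2 ≥ 37 and δ^2 ≥ 37/67.
δ ≥ (37/67)^(1/2) ≈ 0.743.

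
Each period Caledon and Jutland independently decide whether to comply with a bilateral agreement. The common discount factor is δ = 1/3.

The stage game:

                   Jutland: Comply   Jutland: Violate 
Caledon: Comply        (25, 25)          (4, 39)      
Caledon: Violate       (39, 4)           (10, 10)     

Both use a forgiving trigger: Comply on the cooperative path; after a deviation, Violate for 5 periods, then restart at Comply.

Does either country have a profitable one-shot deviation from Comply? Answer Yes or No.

Yes

A one-shot deviation gives 39 now, then 10 for 5 periods, then back to 25.
Gain from deviating: (39−25) today; loss: (25−10) in each of the next 5 periods.
No-deviation condition: (25−10)(δ+…+δ^5) ≥ 39−25, i.e. δ+…+δ^5 ≥ 14/15.
At δ = 1/3: δ+…+δ^5 = 0.4979 < 0.9333.
So cooperation is not sustainable.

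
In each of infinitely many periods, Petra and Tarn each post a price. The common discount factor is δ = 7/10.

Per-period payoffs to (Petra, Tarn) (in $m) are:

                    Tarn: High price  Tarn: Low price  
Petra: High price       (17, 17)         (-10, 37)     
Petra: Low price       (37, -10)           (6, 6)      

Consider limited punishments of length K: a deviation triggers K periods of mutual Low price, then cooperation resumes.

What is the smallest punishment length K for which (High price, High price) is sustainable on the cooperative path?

5

Need Σ_{k=1}^{K} δ^k ≥ (37−17)/(17−6) = 1.8182 at δ = 7/10.
At K = 4 the sum is 1.7731 < 1.8182; at K = 5 it is 1.9412 ≥ 1.8182.
So the minimum punishment length is K = 5.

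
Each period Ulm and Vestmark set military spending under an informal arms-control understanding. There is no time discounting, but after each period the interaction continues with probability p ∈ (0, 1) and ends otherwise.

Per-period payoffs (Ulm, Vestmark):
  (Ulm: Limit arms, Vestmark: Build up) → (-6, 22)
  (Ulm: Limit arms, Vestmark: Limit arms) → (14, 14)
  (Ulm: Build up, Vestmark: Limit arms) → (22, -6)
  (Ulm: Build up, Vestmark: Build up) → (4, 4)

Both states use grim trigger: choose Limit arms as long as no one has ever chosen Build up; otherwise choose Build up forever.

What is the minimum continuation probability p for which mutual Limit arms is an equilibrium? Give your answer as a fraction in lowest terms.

Expected cooperation value is 14 + p·14 + p²·14 + … = 14/(1−p); deviation gives 22 + p·4/(1−p).
14 ≥ 22(1−p) + 4p ⇒ 18p ≥ 8 ⇒ p ≥ 8/18 = 4/9.

4/9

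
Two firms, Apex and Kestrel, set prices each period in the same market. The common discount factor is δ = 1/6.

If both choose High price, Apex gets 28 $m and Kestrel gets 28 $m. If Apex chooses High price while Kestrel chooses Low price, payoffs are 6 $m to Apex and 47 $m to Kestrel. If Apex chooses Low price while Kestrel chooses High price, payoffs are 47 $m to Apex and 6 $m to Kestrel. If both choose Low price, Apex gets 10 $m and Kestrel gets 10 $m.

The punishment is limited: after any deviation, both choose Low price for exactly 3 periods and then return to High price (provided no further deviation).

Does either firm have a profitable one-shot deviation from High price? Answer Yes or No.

Yes

IC: δ+…+δ^3 ≥ (47−28)/(28−10) = 19/18.
At δ = 1/6: partial sum = 0.1991 < 1.0556. Cooperation not sustainable.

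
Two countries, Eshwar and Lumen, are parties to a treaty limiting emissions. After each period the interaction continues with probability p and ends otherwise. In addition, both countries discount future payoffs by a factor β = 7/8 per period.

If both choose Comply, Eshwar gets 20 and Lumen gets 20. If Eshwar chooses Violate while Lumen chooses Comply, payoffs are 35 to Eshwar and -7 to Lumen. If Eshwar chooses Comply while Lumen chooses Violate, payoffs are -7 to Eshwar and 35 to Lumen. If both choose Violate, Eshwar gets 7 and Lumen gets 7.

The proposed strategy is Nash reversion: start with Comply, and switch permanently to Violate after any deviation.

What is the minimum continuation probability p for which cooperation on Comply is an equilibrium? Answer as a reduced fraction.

Expected continuation weight on next period's payoff is β·p = 7/8·p, which plays the role of the discount factor.
Cooperation requires 7/8·p ≥ (35−20)/(35−7) = 15/28, hence p ≥ 30/49.

30/49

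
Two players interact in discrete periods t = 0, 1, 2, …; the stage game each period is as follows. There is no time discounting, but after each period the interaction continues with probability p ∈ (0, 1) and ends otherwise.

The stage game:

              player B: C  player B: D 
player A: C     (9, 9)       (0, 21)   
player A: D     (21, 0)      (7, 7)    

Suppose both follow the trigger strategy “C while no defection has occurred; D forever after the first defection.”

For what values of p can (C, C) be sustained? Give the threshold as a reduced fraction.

With no time discounting, the continuation probability p plays the role of the discount factor.
Grim-trigger IC: 9/(1−p) ≥ 21 + 7p/(1−p) ⇒ p ≥ (21−9)/(21−7) = 6/7.

6/7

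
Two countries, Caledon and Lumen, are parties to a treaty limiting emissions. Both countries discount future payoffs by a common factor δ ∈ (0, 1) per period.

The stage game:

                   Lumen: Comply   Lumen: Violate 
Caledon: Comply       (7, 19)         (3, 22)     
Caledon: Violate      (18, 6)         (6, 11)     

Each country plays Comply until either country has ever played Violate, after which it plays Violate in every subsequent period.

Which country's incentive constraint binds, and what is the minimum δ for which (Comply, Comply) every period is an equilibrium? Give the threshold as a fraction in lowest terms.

Caledon's threshold: (18−7)/(18−6) = 11/12.
Lumen's threshold: (22−19)/(22−11) = 3/11.
11/12 > 3/11, so Caledon binds and δ* = 11/12.

Caledon; δ ≥ 11/12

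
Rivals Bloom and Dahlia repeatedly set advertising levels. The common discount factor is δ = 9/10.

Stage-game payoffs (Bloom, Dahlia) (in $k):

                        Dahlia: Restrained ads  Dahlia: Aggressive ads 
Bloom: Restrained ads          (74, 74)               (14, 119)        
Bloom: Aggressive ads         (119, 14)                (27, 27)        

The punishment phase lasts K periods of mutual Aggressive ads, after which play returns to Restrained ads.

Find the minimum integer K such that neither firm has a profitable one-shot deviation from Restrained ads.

2

Need Σ_{k=1}^{K} δ^k ≥ (119−74)/(74−27) = 0.9574 at δ = 9/10.
At K = 1 the sum is 0.9000 < 0.9574; at K = 2 it is 1.7100 ≥ 0.9574.
So the minimum punishment length is K = 2.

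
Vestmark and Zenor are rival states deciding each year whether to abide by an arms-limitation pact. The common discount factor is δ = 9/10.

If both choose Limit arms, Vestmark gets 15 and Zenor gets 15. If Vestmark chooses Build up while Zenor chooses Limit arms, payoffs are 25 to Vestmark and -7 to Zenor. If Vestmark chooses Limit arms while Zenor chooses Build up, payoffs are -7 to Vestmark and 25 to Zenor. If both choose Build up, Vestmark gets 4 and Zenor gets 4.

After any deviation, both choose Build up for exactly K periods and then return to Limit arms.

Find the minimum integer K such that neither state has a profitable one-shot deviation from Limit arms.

2

IC: δ(1−δ^K)/(1−δ) ≥ (25−15)/(15−4) = 10/11.
With δ = 9/10: need 1 − δ^K ≥ 10/11·(1−9/10)/(9/10), i.e. δ^K ≤ 0.8990.
Since (9/10)^1 = 0.9000 and (9/10)^2 = 0.8100, the smallest such K is 2.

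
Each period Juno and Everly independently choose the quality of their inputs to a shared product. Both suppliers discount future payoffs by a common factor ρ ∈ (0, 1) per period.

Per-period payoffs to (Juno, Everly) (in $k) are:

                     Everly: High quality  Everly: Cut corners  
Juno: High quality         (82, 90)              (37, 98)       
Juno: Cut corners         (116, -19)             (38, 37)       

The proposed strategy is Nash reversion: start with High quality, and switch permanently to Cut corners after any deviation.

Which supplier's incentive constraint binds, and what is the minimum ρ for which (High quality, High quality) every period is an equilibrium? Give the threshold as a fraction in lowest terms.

Juno; ρ ≥ 17/39

Juno's threshold: (116−82)/(116−38) = 17/39.
Everly's threshold: (98−90)/(98−37) = 8/61.
17/39 > 8/61, so Juno binds and ρ* = 17/39.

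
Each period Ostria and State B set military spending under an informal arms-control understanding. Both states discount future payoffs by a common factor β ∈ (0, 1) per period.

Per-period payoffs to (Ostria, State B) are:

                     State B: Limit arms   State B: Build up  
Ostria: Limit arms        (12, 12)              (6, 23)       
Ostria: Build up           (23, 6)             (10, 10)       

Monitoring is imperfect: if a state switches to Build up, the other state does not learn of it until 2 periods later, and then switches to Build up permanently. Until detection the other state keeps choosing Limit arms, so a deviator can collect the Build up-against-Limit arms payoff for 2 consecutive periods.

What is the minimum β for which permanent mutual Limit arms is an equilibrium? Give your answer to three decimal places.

A deviator earns 23 for 2 periods, then 10 forever; cooperating earns 12 forever. Multiplying the IC by (1−β):
12 ≥ 23(1−β^2) + 10β^2, so 13·β^2 ≥ 11 and β^2 ≥ 11/13.
β ≥ (11/13)^(1/2) ≈ 0.920.

0.920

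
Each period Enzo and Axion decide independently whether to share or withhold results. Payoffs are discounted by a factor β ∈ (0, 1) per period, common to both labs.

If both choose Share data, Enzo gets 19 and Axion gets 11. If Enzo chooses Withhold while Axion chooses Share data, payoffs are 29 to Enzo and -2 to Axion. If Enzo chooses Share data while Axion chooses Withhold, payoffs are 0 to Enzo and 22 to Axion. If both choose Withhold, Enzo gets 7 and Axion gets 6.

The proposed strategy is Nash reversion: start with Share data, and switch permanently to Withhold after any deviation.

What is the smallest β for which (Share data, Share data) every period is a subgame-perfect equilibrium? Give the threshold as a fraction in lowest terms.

11/16

Enzo: cooperation gives 19 each period; deviation gives 29 once then 7 forever.
  19/(1−β) ≥ 29 + 7β/(1−β) ⇒ β ≥ 10/22 = 5/11.
Axion: cooperation gives 11 each period; deviation gives 22 once then 6 forever.
  β ≥ 11/16.
Both must hold, so the binding constraint is Axion's: β ≥ 11/16.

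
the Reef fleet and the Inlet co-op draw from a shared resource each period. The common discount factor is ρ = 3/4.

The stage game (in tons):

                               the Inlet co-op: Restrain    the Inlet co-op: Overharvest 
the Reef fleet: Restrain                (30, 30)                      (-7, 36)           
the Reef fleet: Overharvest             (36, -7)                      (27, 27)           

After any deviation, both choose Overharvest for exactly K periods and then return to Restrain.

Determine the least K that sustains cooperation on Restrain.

4

IC: ρ(1−ρ^K)/(1−ρ) ≥ (36−30)/(30−27) = 2.
With ρ = 3/4: need 1 − ρ^K ≥ 2·(1−3/4)/(3/4), i.e. ρ^K ≤ 0.3333.
Since (3/4)^3 = 0.4219 and (3/4)^4 = 0.3164, the smallest such K is 4.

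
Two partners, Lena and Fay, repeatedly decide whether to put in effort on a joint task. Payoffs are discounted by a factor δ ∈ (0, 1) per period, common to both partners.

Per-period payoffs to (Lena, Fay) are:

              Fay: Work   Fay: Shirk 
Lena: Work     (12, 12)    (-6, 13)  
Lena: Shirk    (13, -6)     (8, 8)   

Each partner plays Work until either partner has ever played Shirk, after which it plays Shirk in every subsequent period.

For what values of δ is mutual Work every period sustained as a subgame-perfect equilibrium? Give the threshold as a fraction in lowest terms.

Under grim trigger the critical discount factor is (T−C)/(T−P) with T = 13, C = 12, P = 8.
δ* = (13−12)/(13−8) = 1/5.

1/5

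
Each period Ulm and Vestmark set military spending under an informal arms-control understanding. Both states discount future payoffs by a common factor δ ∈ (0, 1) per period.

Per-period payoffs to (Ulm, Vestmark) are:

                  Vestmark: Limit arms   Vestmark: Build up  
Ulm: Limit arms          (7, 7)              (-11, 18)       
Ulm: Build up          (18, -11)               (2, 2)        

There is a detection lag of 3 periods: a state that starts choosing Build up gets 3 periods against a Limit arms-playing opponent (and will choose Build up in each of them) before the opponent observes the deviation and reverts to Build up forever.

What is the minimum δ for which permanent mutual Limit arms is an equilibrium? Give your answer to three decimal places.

0.883

The best deviation is to choose Build up for all 3 undetected periods, earning 18 each, then 2 forever once detected.
Deviation value: 18(1−δ^3)/(1−δ) + 2δ^3/(1−δ); cooperation value: 7/(1−δ).
IC: 7 ≥ 18(1−δ^3) + 2δ^3 = 18 − 16δ^3.
So δ^3 ≥ 11/16, giving δ ≥ (11/16)^(1/3) ≈ 0.883.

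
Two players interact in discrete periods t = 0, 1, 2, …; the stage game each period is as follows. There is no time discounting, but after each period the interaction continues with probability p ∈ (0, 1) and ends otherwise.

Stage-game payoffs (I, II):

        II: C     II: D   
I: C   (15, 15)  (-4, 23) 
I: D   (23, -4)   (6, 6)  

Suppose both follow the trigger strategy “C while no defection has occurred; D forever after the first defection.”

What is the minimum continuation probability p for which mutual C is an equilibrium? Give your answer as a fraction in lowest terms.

Expected cooperation value is 15 + p·15 + p²·15 + … = 15/(1−p); deviation gives 23 + p·6/(1−p).
15 ≥ 23(1−p) + 6p ⇒ 17p ≥ 8 ⇒ p ≥ 8/17.

8/17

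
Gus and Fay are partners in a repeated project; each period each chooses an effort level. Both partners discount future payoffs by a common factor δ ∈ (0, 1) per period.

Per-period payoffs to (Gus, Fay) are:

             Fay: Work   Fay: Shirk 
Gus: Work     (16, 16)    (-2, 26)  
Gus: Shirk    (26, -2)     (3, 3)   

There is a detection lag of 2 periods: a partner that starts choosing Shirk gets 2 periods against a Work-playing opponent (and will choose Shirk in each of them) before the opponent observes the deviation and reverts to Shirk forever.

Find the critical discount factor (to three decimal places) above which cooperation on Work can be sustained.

A deviator earns 26 for 2 periods, then 3 forever; cooperating earns 16 forever. Multiplying the IC by (1−δ):
16 ≥ 26(1−δ^2) + 3δ^2, so 23·δ^2 ≥ 10 and δ^2 ≥ 10/23.
δ ≥ (10/23)^(1/2) ≈ 0.659.

0.659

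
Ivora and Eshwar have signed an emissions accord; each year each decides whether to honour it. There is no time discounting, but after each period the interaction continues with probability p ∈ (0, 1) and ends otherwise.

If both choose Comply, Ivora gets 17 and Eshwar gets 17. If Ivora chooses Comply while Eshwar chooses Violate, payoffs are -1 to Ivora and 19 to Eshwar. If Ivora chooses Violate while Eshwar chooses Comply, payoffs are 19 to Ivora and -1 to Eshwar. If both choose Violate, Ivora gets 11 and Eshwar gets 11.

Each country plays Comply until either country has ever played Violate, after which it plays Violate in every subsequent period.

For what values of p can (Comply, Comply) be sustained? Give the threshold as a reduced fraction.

1/4

With no time discounting, the continuation probability p plays the role of the discount factor.
Grim-trigger IC: 17/(1−p) ≥ 19 + 11p/(1−p) ⇒ p ≥ (19−17)/(19−11) = 1/4.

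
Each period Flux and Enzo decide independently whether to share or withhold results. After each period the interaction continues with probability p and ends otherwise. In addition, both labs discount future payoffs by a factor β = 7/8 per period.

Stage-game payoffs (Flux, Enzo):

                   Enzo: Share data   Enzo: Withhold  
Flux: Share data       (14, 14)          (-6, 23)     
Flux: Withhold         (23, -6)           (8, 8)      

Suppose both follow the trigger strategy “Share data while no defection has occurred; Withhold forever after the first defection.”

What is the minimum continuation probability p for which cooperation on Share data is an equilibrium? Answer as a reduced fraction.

With continuation probability p and discount β, the effective per-period discount factor is βp.
Grim-trigger IC: βp ≥ (23−14)/(23−8) = 3/5.
So p ≥ (3/5)/(7/8) = 24/35.

24/35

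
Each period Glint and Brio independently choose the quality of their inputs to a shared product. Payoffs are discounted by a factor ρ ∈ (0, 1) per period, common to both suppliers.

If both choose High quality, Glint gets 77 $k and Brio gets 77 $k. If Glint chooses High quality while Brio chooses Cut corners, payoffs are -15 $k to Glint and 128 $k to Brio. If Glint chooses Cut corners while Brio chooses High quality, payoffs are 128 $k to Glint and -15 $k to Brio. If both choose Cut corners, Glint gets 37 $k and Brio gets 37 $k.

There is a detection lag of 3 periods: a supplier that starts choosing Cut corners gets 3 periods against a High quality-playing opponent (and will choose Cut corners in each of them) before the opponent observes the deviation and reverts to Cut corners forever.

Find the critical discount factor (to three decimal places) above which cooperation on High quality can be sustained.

A deviator earns 128 for 3 periods, then 37 forever; cooperating earns 77 forever. Multiplying the IC by (1−ρ):
77 ≥ 128(1−ρ^3) + 37ρ^3, so 91·ρ^3 ≥ 51 and ρ^3 ≥ 51/91.
ρ ≥ (51/91)^(1/3) ≈ 0.824.

0.824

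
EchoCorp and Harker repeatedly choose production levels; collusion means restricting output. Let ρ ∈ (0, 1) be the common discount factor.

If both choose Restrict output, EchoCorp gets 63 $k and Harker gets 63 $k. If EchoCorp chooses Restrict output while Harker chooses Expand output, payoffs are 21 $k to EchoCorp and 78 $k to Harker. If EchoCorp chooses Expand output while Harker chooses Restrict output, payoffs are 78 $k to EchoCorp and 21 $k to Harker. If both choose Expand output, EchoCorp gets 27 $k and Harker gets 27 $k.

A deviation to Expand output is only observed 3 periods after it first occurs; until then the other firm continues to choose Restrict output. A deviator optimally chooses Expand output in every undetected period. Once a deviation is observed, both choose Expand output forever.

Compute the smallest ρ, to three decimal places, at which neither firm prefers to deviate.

A deviator earns 78 for 3 periods, then 27 forever; cooperating earns 63 forever. Multiplying the IC by (1−ρ):
63 ≥ 78(1−ρ^3) + 27ρ^3, so 51·ρ^3 ≥ 15 and ρ^3 ≥ 5/17.
ρ ≥ (5/17)^(1/3) ≈ 0.665.

0.665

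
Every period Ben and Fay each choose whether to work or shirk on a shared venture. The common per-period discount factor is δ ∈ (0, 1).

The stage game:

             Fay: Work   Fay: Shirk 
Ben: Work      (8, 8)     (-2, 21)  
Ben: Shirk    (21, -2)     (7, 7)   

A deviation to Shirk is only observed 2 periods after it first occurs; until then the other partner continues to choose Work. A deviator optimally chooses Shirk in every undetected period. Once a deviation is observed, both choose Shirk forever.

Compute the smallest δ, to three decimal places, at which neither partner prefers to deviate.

0.964

A deviator earns 21 for 2 periods, then 7 forever; cooperating earns 8 forever. Multiplying the IC by (1−δ):
8 ≥ 21(1−δ^2) + 7δ^2, so 14·δ^2 ≥ 13 and δ^2 ≥ 13/14.
δ ≥ (13/14)^(1/2) ≈ 0.964.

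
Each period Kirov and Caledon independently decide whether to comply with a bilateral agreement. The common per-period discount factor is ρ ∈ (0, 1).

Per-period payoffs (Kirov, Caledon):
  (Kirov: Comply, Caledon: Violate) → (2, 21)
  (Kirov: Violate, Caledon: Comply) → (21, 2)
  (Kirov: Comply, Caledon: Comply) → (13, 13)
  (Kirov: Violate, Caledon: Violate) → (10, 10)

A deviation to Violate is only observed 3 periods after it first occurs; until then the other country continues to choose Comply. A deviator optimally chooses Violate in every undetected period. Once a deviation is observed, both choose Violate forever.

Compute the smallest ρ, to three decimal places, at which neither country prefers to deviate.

0.899

A deviator earns 21 for 3 periods, then 10 forever; cooperating earns 13 forever. Multiplying the IC by (1−ρ):
13 ≥ 21(1−ρ^3) + 10ρ^3, so 11·ρ^3 ≥ 8 and ρ^3 ≥ 8/11.
ρ ≥ (8/11)^(1/3) ≈ 0.899.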